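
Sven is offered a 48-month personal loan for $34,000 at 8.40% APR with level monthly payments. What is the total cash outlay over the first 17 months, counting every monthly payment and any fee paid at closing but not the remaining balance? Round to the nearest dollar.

$14,219

Monthly rate = 8.4%/12 = 0.0070000; payment = 34,000 × 0.0070000 / (1 − (1+0.0070000)^−48) = $836.44.
Total outlay = 17 × $836.44 = $14,219.48.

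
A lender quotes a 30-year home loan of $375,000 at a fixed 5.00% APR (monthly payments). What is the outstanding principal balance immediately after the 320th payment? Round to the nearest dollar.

$74,029

With monthly rate i = 5%/12 = 0.0041667, the balance after k of n payments is P · [(1+i)^n − (1+i)^k] / [(1+i)^n − 1].
(1+0.0041667)^360 = 4.46774431 and (1+0.0041667)^320 = 3.78317365, so the balance is 375,000 × (4.46774431 − 3.78317365) / (4.46774431 − 1) = $74,029.10.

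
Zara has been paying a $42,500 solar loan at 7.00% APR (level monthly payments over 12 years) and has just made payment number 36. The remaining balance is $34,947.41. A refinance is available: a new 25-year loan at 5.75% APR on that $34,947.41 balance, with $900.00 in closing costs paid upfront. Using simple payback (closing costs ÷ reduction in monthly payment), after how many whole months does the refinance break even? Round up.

Current payment = 42,500 × 7%/12 / (1 − (1+0.0058333)^−144) = $437.06.
Refinanced payment = 34,947.41 × 0.0047917 / (1 − (1+0.0047917)^−300) = $219.86.
Monthly savings = $437.06 − $219.86 = $217.20.
Break-even = $900.00 / $217.20 = 4.14 → 5 months.

5 months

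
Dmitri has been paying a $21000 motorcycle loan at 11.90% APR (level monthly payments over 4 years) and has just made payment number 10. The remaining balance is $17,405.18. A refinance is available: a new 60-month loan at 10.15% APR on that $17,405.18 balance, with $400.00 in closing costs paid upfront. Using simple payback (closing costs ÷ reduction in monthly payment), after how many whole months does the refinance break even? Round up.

3 months

Current payment = 21,000 × 11.9%/12 / (1 − (1+0.0099167)^−48) = $551.98.
Refinanced payment = 17,405.18 × 0.0084583 / (1 − (1+0.0084583)^−60) = $371.09.
Monthly savings = $551.98 − $371.09 = $180.89.
Break-even = $400.00 / $180.89 = 2.21 → 3 months.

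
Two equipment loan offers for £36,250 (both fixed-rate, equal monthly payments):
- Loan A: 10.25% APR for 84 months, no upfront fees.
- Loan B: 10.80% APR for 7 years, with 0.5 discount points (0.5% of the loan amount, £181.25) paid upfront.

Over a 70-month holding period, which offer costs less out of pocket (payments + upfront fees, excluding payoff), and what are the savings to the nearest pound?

Loan A by £909

Loan A: monthly rate = 10.25%/12 = 0.0085417; payment = 36,250 × 0.0085417 / (1 − (1+0.0085417)^−84) = £606.49.
Loan B: at 10.80% the monthly rate is 0.0090000, so the payment is 36,250 × 0.0090000 / (1 − 1.0090000^−84) = £616.88.
Over 70 months: Loan A costs 70 × £606.49 = £42,454.30; Loan B costs 70 × £616.88 + £181.25 = £43,362.85.
Loan A is cheaper by £43,362.85 − £42,454.30 = £908.55.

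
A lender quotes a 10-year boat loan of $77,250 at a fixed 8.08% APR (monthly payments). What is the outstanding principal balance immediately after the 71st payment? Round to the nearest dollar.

With monthly rate i = 8.08%/12 = 0.0067333, the balance after k of n payments is P · [(1+i)^n − (1+i)^k] / [(1+i)^n − 1].
(1+0.0067333)^120 = 2.23734945 and (1+0.0067333)^71 = 1.61037064, so the balance is 77,250 × (2.23734945 − 1.61037064) / (2.23734945 − 1) = $39,143.44.

$39,143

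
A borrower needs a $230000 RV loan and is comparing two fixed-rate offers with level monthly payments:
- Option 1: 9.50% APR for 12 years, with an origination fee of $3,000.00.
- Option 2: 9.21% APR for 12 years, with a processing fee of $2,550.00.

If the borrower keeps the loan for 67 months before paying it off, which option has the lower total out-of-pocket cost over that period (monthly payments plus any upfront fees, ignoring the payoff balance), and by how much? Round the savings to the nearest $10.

Option 2 by $2,990

Option 1: at 9.50% the monthly rate is 0.0079167, so the payment is 230,000 × 0.0079167 / (1 − 1.0079167^−144) = $2,682.66.
Option 2: at 9.21% the monthly rate is 0.0076750, so the payment is 230,000 × 0.0076750 / (1 − 1.0076750^−144) = $2,644.75.
Over 67 months: Option 1 costs 67 × $2,682.66 + $3,000.00 = $182,738.22; Option 2 costs 67 × $2,644.75 + $2,550.00 = $179,748.25.
Option 2 is cheaper by $182,738.22 − $179,748.25 = $2,989.97.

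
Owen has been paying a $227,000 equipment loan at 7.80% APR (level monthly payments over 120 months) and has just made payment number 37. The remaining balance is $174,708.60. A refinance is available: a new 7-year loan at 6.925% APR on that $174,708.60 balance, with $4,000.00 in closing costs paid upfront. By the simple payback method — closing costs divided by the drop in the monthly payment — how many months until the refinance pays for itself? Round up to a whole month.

Current payment = 227,000 × 7.8%/12 / (1 − (1+0.0065000)^−120) = $2,730.21.
Refinanced payment = 174,708.60 × 0.0057708 / (1 − (1+0.0057708)^−84) = $2,630.42.
Monthly savings = $2,730.21 − $2,630.42 = $99.79.
Break-even = $4,000.00 / $99.79 = 40.08 → 41 months.

41 months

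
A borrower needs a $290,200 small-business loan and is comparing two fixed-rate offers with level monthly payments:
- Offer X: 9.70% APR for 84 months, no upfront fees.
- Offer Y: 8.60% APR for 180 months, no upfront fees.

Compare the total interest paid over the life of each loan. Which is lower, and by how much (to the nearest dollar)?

Offer X: at 9.70% the monthly rate is 0.0080833, so the payment is 290,200 × 0.0080833 / (1 − 1.0080833^−84) = $4,772.80.
Total interest on Offer X = 84 × $4,772.80 − $290,200 = $110,715.20.
Offer Y: at 8.60% the monthly rate is 0.0071667, so the payment is 290,200 × 0.0071667 / (1 − 1.0071667^−180) = $2,874.75.
Total interest on Offer Y = 180 × $2,874.75 − $290,200 = $227,255.00.
Offer X is lower by $116,539.80.

Offer X by $116,540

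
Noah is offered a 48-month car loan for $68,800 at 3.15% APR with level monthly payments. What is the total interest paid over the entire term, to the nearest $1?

$4,516

At 3.15% the monthly rate is 0.0026250, so the payment is 68,800 × 0.0026250 / (1 − 1.0026250^−48) = $1,527.41.
Total paid = 48 × $1,527.41 = $73,315.68; interest = $73,315.68 − $68,800 = $4,515.68.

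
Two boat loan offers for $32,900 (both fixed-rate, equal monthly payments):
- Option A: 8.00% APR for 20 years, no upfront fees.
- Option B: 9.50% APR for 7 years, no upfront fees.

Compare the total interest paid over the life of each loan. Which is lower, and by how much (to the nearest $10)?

Option A: monthly rate = 8%/12 = 0.0066667; payment = 32,900 × 0.0066667 / (1 − (1+0.0066667)^−240) = $275.19.
Total interest on Option A = 240 × $275.19 − $32,900 = $33,145.60.
Option B: monthly rate = 9.5%/12 = 0.0079167; payment = 32,900 × 0.0079167 / (1 − (1+0.0079167)^−84) = $537.72.
Total interest on Option B = 84 × $537.72 − $32,900 = $12,268.48.
Option B is lower by $20,877.12.

Option B by $20,880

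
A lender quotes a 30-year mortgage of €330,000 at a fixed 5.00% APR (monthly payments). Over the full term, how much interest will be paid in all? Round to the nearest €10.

Monthly rate = 5%/12 = 0.0041667; payment = 330,000 × 0.0041667 / (1 − (1+0.0041667)^−360) = €1,771.51.
Total paid = 360 × €1,771.51 = €637,743.60; interest = €637,743.60 − €330,000 = €307,743.60.

€307,740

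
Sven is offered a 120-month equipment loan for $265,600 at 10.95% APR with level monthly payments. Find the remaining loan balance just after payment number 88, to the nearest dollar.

$100,928

With monthly rate i = 10.95%/12 = 0.0091250, the balance after k of n payments is P · [(1+i)^n − (1+i)^k] / [(1+i)^n − 1].
(1+0.0091250)^120 = 2.97437594 and (1+0.0091250)^88 = 2.22411359, so the balance is 265,600 × (2.97437594 − 2.22411359) / (2.97437594 − 1) = $100,927.93.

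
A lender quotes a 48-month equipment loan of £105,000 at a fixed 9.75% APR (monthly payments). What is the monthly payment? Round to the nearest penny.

£2,650.48

Monthly rate = 9.75%/12 = 0.0081250; payment = 105,000 × 0.0081250 / (1 − (1+0.0081250)^−48) = £2,650.48.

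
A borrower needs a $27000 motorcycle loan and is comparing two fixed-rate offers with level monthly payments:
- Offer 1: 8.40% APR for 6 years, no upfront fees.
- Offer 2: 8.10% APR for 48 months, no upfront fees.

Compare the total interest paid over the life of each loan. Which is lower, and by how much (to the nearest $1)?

Offer 2 by $2,766

Offer 1: monthly rate = 8.4%/12 = 0.0070000; payment = 27,000 × 0.0070000 / (1 − (1+0.0070000)^−72) = $478.69.
Total interest on Offer 1 = 72 × $478.69 − $27,000 = $7,465.68.
Offer 2: at 8.10% the monthly rate is 0.0067500, so the payment is 27,000 × 0.0067500 / (1 − 1.0067500^−48) = $660.42.
Total interest on Offer 2 = 48 × $660.42 − $27,000 = $4,700.16.
Offer 2 is lower by $2,765.52.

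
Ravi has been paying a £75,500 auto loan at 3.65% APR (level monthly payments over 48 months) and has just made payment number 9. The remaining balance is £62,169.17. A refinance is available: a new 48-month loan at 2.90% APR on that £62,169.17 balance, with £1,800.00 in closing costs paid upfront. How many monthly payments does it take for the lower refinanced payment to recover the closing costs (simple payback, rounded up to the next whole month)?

6 months

Current payment = 75,500 × 3.65%/12 / (1 − (1+0.0030417)^−48) = £1,692.92.
Refinanced payment = 62,169.17 × 0.0024167 / (1 − (1+0.0024167)^−48) = £1,373.33.
Monthly savings = £1,692.92 − £1,373.33 = £319.59.
Break-even = £1,800.00 / £319.59 = 5.63 → 6 months.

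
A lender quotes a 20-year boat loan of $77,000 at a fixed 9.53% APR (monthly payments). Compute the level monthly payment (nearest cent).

$719.25

Monthly rate = 9.53%/12 = 0.0079417; payment = 77,000 × 0.0079417 / (1 − (1+0.0079417)^−240) = $719.25.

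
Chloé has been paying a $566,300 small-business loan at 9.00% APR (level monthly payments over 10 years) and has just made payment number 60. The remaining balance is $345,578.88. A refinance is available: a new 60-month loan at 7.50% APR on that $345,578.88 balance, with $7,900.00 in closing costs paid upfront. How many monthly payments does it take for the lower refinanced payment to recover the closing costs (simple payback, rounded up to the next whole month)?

Current payment = 566,300 × 9%/12 / (1 − (1+0.0075000)^−120) = $7,173.65.
Refinanced payment = 345,578.88 × 0.0062500 / (1 − (1+0.0062500)^−60) = $6,924.69.
Monthly savings = $7,173.65 − $6,924.69 = $248.96.
Break-even = $7,900.00 / $248.96 = 31.73 → 32 months.

32 months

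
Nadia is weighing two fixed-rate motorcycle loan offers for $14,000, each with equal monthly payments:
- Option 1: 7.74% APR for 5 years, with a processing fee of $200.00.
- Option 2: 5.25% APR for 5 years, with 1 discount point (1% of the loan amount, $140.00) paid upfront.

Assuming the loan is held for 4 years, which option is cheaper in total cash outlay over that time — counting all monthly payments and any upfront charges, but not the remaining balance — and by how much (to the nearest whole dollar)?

Option 1: monthly rate = 7.74%/12 = 0.0064500; payment = 14,000 × 0.0064500 / (1 − (1+0.0064500)^−60) = $282.13.
Option 2: monthly rate = 5.25%/12 = 0.0043750; payment = 14,000 × 0.0043750 / (1 − (1+0.0043750)^−60) = $265.80.
Over 48 months: Option 1 costs 48 × $282.13 + $200.00 = $13,742.24; Option 2 costs 48 × $265.80 + $140.00 = $12,898.40.
Option 2 is cheaper by $13,742.24 − $12,898.40 = $843.84.

Option 2 by $844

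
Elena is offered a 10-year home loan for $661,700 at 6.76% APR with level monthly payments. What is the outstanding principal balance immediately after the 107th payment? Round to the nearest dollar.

With monthly rate i = 6.76%/12 = 0.0056333, the balance after k of n payments is P · [(1+i)^n − (1+i)^k] / [(1+i)^n − 1].
(1+0.0056333)^120 = 1.96227213 and (1+0.0056333)^107 = 1.82407904, so the balance is 661,700 × (1.96227213 − 1.82407904) / (1.96227213 − 1) = $95,027.56.

$95,028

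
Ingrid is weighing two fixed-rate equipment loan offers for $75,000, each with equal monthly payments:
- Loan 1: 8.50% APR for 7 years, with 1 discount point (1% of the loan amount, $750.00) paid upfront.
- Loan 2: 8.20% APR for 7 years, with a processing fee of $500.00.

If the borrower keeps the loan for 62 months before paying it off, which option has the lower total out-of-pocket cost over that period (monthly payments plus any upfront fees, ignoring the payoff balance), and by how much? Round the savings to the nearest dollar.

Loan 1: monthly rate = 8.5%/12 = 0.0070833; payment = 75,000 × 0.0070833 / (1 − (1+0.0070833)^−84) = $1,187.74.
Loan 2: at 8.20% the monthly rate is 0.0068333, so the payment is 75,000 × 0.0068333 / (1 − 1.0068333^−84) = $1,176.45.
Over 62 months: Loan 1 costs 62 × $1,187.74 + $750.00 = $74,389.88; Loan 2 costs 62 × $1,176.45 + $500.00 = $73,439.90.
Loan 2 is cheaper by $74,389.88 − $73,439.90 = $949.98.

Loan 2 by $950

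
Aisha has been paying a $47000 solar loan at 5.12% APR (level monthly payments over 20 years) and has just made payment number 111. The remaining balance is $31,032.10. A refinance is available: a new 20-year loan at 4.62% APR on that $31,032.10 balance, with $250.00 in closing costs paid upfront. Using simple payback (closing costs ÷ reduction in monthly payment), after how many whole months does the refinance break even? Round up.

Current payment = 47,000 × 5.12%/12 / (1 − (1+0.0042667)^−240) = $313.30.
Refinanced payment = 31,032.10 × 0.0038500 / (1 − (1+0.0038500)^−240) = $198.34.
Monthly savings = $313.30 − $198.34 = $114.96.
Break-even = $250.00 / $114.96 = 2.17 → 3 months.

3 months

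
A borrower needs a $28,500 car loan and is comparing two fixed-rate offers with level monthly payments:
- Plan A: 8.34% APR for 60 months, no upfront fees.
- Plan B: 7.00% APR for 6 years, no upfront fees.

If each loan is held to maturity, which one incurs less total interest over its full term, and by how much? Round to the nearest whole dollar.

Plan A by $33

Plan A: at 8.34% the monthly rate is 0.0069500, so the payment is 28,500 × 0.0069500 / (1 − 1.0069500^−60) = $582.53.
Total interest on Plan A = 60 × $582.53 − $28,500 = $6,451.80.
Plan B: at 7.00% the monthly rate is 0.0058333, so the payment is 28,500 × 0.0058333 / (1 − 1.0058333^−72) = $485.90.
Total interest on Plan B = 72 × $485.90 − $28,500 = $6,484.80.
Plan A is lower by $33.00.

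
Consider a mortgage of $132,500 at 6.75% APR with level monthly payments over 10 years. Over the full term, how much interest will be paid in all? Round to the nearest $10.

Monthly rate = 6.75%/12 = 0.0056250; payment = 132,500 × 0.0056250 / (1 − (1+0.0056250)^−120) = $1,521.42.
Total paid = 120 × $1,521.42 = $182,570.40; interest = $182,570.40 − $132,500 = $50,070.40.

$50,070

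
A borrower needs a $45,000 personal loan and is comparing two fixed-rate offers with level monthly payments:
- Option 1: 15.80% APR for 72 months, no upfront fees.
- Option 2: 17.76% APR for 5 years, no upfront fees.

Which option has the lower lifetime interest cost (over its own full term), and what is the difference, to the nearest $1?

Option 2 by $1,715

Option 1: at 15.80% the monthly rate is 0.0131667, so the payment is 45,000 × 0.0131667 / (1 − 1.0131667^−72) = $971.18.
Total interest on Option 1 = 72 × $971.18 − $45,000 = $24,924.96.
Option 2: at 17.76% the monthly rate is 0.0148000, so the payment is 45,000 × 0.0148000 / (1 − 1.0148000^−60) = $1,136.84.
Total interest on Option 2 = 60 × $1,136.84 − $45,000 = $23,210.40.
Option 2 is lower by $1,714.56.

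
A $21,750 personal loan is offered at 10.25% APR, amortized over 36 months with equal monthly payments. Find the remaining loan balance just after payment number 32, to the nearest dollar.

$2,758

With monthly rate i = 10.25%/12 = 0.0085417, the balance after k of n payments is P · [(1+i)^n − (1+i)^k] / [(1+i)^n − 1].
(1+0.0085417)^36 = 1.35824598 and (1+0.0085417)^32 = 1.31281354, so the balance is 21,750 × (1.35824598 − 1.31281354) / (1.35824598 − 1) = $2,758.32.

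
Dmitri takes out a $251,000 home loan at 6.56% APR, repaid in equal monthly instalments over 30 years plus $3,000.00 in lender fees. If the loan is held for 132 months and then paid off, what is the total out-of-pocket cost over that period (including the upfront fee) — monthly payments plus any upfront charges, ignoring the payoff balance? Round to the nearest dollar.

$213,726

Monthly rate = 6.56%/12 = 0.0054667; payment = 251,000 × 0.0054667 / (1 − (1+0.0054667)^−360) = $1,596.41.
Total outlay = 132 × $1,596.41 + $3,000.00 = $213,726.12.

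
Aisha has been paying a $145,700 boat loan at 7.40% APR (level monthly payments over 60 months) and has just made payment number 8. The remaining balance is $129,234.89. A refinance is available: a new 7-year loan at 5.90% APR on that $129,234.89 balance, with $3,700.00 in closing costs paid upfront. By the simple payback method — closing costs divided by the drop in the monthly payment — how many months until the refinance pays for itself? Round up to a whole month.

Current payment = 145,700 × 7.4%/12 / (1 − (1+0.0061667)^−60) = $2,912.61.
Refinanced payment = 129,234.89 × 0.0049167 / (1 − (1+0.0049167)^−84) = $1,881.75.
Monthly savings = $2,912.61 − $1,881.75 = $1,030.86.
Break-even = $3,700.00 / $1,030.86 = 3.59 → 4 months.

4 months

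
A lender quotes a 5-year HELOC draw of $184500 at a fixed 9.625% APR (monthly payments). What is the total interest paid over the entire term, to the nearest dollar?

$48,667

Monthly rate = 9.625%/12 = 0.0080208; payment = 184,500 × 0.0080208 / (1 − (1+0.0080208)^−60) = $3,886.12.
Total paid = 60 × $3,886.12 = $233,167.20; interest = $233,167.20 − $184,500 = $48,667.20.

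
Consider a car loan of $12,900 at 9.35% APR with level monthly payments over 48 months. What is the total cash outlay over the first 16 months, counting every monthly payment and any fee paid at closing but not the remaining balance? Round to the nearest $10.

$5,170

At 9.35% the monthly rate is 0.0077917, so the payment is 12,900 × 0.0077917 / (1 − 1.0077917^−48) = $323.17.
Total outlay = 16 × $323.17 = $5,170.72.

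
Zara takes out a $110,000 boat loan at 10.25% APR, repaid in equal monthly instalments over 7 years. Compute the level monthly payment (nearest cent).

At 10.25% the monthly rate is 0.0085417, so the payment is 110,000 × 0.0085417 / (1 − 1.0085417^−84) = $1,840.37.

$1,840.37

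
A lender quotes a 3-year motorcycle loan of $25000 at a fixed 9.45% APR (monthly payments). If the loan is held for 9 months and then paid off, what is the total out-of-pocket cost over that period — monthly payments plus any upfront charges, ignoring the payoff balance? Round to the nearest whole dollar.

Monthly rate = 9.45%/12 = 0.0078750; payment = 25,000 × 0.0078750 / (1 − (1+0.0078750)^−36) = $800.24.
Total outlay = 9 × $800.24 = $7,202.16.

$7,202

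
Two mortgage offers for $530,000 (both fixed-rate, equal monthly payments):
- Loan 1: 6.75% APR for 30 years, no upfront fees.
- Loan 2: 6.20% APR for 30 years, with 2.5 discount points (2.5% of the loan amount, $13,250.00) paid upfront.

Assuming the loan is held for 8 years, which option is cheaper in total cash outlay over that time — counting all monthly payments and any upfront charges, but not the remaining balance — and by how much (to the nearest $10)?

Loan 2 by $5,130

Loan 1: at 6.75% the monthly rate is 0.0056250, so the payment is 530,000 × 0.0056250 / (1 − 1.0056250^−360) = $3,437.57.
Loan 2: at 6.20% the monthly rate is 0.0051667, so the payment is 530,000 × 0.0051667 / (1 − 1.0051667^−360) = $3,246.09.
Over 96 months: Loan 1 costs 96 × $3,437.57 = $330,006.72; Loan 2 costs 96 × $3,246.09 + $13,250.00 = $324,874.64.
Loan 2 is cheaper by $330,006.72 − $324,874.64 = $5,132.08.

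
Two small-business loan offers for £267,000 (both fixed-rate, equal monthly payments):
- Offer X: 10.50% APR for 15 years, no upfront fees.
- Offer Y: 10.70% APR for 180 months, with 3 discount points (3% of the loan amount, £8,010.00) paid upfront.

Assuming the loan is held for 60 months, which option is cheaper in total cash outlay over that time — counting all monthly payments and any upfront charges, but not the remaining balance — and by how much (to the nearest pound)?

Offer X: at 10.50% the monthly rate is 0.0087500, so the payment is 267,000 × 0.0087500 / (1 − 1.0087500^−180) = £2,951.42.
Offer Y: at 10.70% the monthly rate is 0.0089167, so the payment is 267,000 × 0.0089167 / (1 − 1.0089167^−180) = £2,984.61.
Over 60 months: Offer X costs 60 × £2,951.42 = £177,085.20; Offer Y costs 60 × £2,984.61 + £8,010.00 = £187,086.60.
Offer X is cheaper by £187,086.60 − £177,085.20 = £10,001.40.

Offer X by £10,001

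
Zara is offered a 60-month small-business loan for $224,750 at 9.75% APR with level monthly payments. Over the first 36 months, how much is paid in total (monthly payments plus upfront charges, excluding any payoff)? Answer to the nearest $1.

At 9.75% the monthly rate is 0.0081250, so the payment is 224,750 × 0.0081250 / (1 − 1.0081250^−60) = $4,747.67.
Total outlay = 36 × $4,747.67 = $170,916.12.

$170,916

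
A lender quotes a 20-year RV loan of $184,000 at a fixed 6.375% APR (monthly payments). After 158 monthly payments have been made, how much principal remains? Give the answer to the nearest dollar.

$90,103

With monthly rate i = 6.375%/12 = 0.0053125, the balance after k of n payments is P · [(1+i)^n − (1+i)^k] / [(1+i)^n − 1].
(1+0.0053125)^240 = 3.56664447 and (1+0.0053125)^158 = 2.30978229, so the balance is 184,000 × (3.56664447 − 2.30978229) / (3.56664447 − 1) = $90,103.11.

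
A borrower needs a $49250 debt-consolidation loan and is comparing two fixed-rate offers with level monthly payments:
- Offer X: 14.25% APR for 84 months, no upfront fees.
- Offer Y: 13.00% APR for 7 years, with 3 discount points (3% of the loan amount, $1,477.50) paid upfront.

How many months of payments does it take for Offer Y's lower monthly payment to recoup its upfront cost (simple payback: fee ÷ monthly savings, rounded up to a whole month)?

Offer X: at 14.25% the monthly rate is 0.0118750, so the payment is 49,250 × 0.0118750 / (1 − 1.0118750^−84) = $929.76.
Offer Y: monthly rate = 13%/12 = 0.0108333; payment = 49,250 × 0.0108333 / (1 − (1+0.0108333)^−84) = $895.95.
Monthly savings = $929.76 − $895.95 = $33.81.
Break-even = $1,477.50 / $33.81 = 43.70 → 44 months.

44 months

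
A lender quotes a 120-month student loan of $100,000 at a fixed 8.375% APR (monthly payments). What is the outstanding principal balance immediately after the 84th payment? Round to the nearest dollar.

$39,137

With monthly rate i = 8.375%/12 = 0.0069792, the balance after k of n payments is P · [(1+i)^n − (1+i)^k] / [(1+i)^n − 1].
(1+0.0069792)^120 = 2.30387157 and (1+0.0069792)^84 = 1.79358014, so the balance is 100,000 × (2.30387157 − 1.79358014) / (2.30387157 − 1) = $39,136.63.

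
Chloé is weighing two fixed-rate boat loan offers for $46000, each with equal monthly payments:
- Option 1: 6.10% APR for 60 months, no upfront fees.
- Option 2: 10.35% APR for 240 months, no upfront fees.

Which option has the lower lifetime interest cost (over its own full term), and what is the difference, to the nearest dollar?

Option 1: monthly rate = 6.1%/12 = 0.0050833; payment = 46,000 × 0.0050833 / (1 − (1+0.0050833)^−60) = $891.45.
Total interest on Option 1 = 60 × $891.45 − $46,000 = $7,487.00.
Option 2: monthly rate = 10.35%/12 = 0.0086250; payment = 46,000 × 0.0086250 / (1 − (1+0.0086250)^−240) = $454.63.
Total interest on Option 2 = 240 × $454.63 − $46,000 = $63,111.20.
Option 1 is lower by $55,624.20.

Option 1 by $55,624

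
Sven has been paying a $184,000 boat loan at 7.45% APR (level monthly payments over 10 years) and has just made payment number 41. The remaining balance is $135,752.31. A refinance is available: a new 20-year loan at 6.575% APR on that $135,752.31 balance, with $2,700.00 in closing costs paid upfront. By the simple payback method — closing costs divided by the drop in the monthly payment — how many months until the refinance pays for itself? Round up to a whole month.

3 months

Current payment = 184,000 × 7.45%/12 / (1 − (1+0.0062083)^−120) = $2,179.31.
Refinanced payment = 135,752.31 × 0.0054792 / (1 − (1+0.0054792)^−240) = $1,018.14.
Monthly savings = $2,179.31 − $1,018.14 = $1,161.17.
Break-even = $2,700.00 / $1,161.17 = 2.33 → 3 months.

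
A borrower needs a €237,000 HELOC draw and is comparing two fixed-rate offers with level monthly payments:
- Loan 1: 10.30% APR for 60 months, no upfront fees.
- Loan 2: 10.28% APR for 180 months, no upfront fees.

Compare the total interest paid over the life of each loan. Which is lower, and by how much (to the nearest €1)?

Loan 1 by €161,525

Loan 1: at 10.30% the monthly rate is 0.0085833, so the payment is 237,000 × 0.0085833 / (1 − 1.0085833^−60) = €5,070.60.
Total interest on Loan 1 = 60 × €5,070.60 − €237,000 = €67,236.00.
Loan 2: monthly rate = 10.28%/12 = 0.0085667; payment = 237,000 × 0.0085667 / (1 − (1+0.0085667)^−180) = €2,587.56.
Total interest on Loan 2 = 180 × €2,587.56 − €237,000 = €228,760.80.
Loan 1 is lower by €161,524.80.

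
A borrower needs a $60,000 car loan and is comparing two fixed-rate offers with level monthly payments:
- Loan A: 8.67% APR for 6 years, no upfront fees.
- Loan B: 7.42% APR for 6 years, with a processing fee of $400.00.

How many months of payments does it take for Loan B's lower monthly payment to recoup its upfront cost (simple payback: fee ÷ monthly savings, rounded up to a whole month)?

Loan A: at 8.67% the monthly rate is 0.0072250, so the payment is 60,000 × 0.0072250 / (1 − 1.0072250^−72) = $1,071.73.
Loan B: monthly rate = 7.42%/12 = 0.0061833; payment = 60,000 × 0.0061833 / (1 − (1+0.0061833)^−72) = $1,035.08.
Monthly savings = $1,071.73 − $1,035.08 = $36.65.
Break-even = $400.00 / $36.65 = 10.91 → 11 months.

11 months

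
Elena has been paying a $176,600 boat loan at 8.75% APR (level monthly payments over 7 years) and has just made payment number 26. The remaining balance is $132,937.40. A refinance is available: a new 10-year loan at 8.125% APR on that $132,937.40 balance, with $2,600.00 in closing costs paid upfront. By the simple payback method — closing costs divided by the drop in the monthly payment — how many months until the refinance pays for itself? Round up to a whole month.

3 months

Current payment = 176,600 × 8.75%/12 / (1 − (1+0.0072917)^−84) = $2,818.98.
Refinanced payment = 132,937.40 × 0.0067708 / (1 − (1+0.0067708)^−120) = $1,621.69.
Monthly savings = $2,818.98 − $1,621.69 = $1,197.29.
Break-even = $2,600.00 / $1,197.29 = 2.17 → 3 months.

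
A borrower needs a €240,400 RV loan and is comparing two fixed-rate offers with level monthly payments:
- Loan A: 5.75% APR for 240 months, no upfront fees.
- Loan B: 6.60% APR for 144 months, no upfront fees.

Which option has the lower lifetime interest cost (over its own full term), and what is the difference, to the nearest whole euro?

Loan A: monthly rate = 5.75%/12 = 0.0047917; payment = 240,400 × 0.0047917 / (1 − (1+0.0047917)^−240) = €1,687.81.
Total interest on Loan A = 240 × €1,687.81 − €240,400 = €164,674.40.
Loan B: at 6.60% the monthly rate is 0.0055000, so the payment is 240,400 × 0.0055000 / (1 − 1.0055000^−144) = €2,421.27.
Total interest on Loan B = 144 × €2,421.27 − €240,400 = €108,262.88.
Loan B is lower by €56,411.52.

Loan B by €56,412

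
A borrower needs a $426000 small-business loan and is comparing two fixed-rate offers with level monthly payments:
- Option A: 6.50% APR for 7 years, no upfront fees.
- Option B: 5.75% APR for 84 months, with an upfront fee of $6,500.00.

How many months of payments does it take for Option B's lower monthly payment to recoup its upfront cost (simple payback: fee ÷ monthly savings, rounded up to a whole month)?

Option A: monthly rate = 6.5%/12 = 0.0054167; payment = 426,000 × 0.0054167 / (1 − (1+0.0054167)^−84) = $6,325.86.
Option B: monthly rate = 5.75%/12 = 0.0047917; payment = 426,000 × 0.0047917 / (1 − (1+0.0047917)^−84) = $6,172.31.
Monthly savings = $6,325.86 − $6,172.31 = $153.55.
Break-even = $6,500.00 / $153.55 = 42.33 → 43 months.

43 months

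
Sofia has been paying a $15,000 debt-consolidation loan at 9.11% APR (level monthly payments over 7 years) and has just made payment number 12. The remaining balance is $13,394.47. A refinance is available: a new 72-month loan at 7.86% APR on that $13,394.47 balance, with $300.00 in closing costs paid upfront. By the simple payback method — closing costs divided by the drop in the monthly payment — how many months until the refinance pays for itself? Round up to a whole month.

37 months

Current payment = 15,000 × 9.11%/12 / (1 − (1+0.0075917)^−84) = $242.17.
Refinanced payment = 13,394.47 × 0.0065500 / (1 − (1+0.0065500)^−72) = $233.93.
Monthly savings = $242.17 − $233.93 = $8.24.
Break-even = $300.00 / $8.24 = 36.41 → 37 months.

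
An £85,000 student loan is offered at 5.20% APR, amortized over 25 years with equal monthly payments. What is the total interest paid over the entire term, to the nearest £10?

At 5.20% the monthly rate is 0.0043333, so the payment is 85,000 × 0.0043333 / (1 − 1.0043333^−300) = £506.86.
Total paid = 300 × £506.86 = £152,058.00; interest = £152,058.00 − £85,000 = £67,058.00.

£67,060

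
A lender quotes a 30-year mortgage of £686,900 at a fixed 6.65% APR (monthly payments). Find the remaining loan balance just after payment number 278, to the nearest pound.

With monthly rate i = 6.65%/12 = 0.0055417, the balance after k of n payments is P · [(1+i)^n − (1+i)^k] / [(1+i)^n − 1].
(1+0.0055417)^360 = 7.31182226 and (1+0.0055417)^278 = 4.64750417, so the balance is 686,900 × (7.31182226 − 4.64750417) / (7.31182226 − 1) = £289,951.14.

£289,951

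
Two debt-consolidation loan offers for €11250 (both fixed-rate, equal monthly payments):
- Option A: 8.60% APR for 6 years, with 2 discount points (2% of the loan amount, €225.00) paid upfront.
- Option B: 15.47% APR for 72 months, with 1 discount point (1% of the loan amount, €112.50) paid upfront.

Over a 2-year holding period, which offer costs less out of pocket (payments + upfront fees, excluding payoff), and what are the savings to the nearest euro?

Option A by €852

Option A: at 8.60% the monthly rate is 0.0071667, so the payment is 11,250 × 0.0071667 / (1 − 1.0071667^−72) = €200.56.
Option B: monthly rate = 15.47%/12 = 0.0128917; payment = 11,250 × 0.0128917 / (1 − (1+0.0128917)^−72) = €240.76.
Over 24 months: Option A costs 24 × €200.56 + €225.00 = €5,038.44; Option B costs 24 × €240.76 + €112.50 = €5,890.74.
Option A is cheaper by €5,890.74 − €5,038.44 = €852.30.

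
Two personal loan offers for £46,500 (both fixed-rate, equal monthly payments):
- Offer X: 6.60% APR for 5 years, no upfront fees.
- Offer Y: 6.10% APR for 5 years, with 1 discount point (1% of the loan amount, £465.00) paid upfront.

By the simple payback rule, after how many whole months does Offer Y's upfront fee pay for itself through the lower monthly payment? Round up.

Offer X: monthly rate = 6.6%/12 = 0.0055000; payment = 46,500 × 0.0055000 / (1 − (1+0.0055000)^−60) = £912.01.
Offer Y: monthly rate = 6.1%/12 = 0.0050833; payment = 46,500 × 0.0050833 / (1 − (1+0.0050833)^−60) = £901.14.
Monthly savings = £912.01 − £901.14 = £10.87.
Break-even = £465.00 / £10.87 = 42.78 → 43 months.

43 months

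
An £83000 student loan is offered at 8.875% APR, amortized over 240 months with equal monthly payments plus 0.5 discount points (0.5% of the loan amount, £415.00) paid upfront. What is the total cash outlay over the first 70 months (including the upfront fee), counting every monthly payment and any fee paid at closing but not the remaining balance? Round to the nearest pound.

£52,223

Monthly rate = 8.875%/12 = 0.0073958; payment = 83,000 × 0.0073958 / (1 − (1+0.0073958)^−240) = £740.11.
Total outlay = 70 × £740.11 + £415.00 = £52,222.70.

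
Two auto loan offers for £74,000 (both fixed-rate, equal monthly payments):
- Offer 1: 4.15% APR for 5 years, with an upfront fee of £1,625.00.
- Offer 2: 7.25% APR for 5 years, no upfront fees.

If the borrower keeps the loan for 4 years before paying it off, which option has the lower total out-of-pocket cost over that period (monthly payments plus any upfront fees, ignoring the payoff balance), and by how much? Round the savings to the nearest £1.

Offer 1: at 4.15% the monthly rate is 0.0034583, so the payment is 74,000 × 0.0034583 / (1 − 1.0034583^−60) = £1,367.84.
Offer 2: monthly rate = 7.25%/12 = 0.0060417; payment = 74,000 × 0.0060417 / (1 − (1+0.0060417)^−60) = £1,474.03.
Over 48 months: Offer 1 costs 48 × £1,367.84 + £1,625.00 = £67,281.32; Offer 2 costs 48 × £1,474.03 = £70,753.44.
Offer 1 is cheaper by £70,753.44 − £67,281.32 = £3,472.12.

Offer 1 by £3,472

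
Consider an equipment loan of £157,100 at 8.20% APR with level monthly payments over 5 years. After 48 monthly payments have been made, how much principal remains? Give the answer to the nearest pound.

With monthly rate i = 8.2%/12 = 0.0068333, the balance after k of n payments is P · [(1+i)^n − (1+i)^k] / [(1+i)^n − 1].
(1+0.0068333)^60 = 1.50471802 and (1+0.0068333)^48 = 1.38664119, so the balance is 157,100 × (1.50471802 − 1.38664119) / (1.50471802 − 1) = £36,752.94.

£36,753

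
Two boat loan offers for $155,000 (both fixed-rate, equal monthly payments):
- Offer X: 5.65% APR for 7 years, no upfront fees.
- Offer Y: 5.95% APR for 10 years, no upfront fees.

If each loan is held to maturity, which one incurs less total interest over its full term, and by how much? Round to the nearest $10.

Offer X: monthly rate = 5.65%/12 = 0.0047083; payment = 155,000 × 0.0047083 / (1 − (1+0.0047083)^−84) = $2,238.41.
Total interest on Offer X = 84 × $2,238.41 − $155,000 = $33,026.44.
Offer Y: monthly rate = 5.95%/12 = 0.0049583; payment = 155,000 × 0.0049583 / (1 − (1+0.0049583)^−120) = $1,716.93.
Total interest on Offer Y = 120 × $1,716.93 − $155,000 = $51,031.60.
Offer X is lower by $18,005.16.

Offer X by $18,010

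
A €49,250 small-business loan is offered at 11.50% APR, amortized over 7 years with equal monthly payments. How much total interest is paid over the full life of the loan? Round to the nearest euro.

€22,678

Monthly rate = 11.5%/12 = 0.0095833; payment = 49,250 × 0.0095833 / (1 − (1+0.0095833)^−84) = €856.28.
Total paid = 84 × €856.28 = €71,927.52; interest = €71,927.52 − €49,250 = €22,677.52.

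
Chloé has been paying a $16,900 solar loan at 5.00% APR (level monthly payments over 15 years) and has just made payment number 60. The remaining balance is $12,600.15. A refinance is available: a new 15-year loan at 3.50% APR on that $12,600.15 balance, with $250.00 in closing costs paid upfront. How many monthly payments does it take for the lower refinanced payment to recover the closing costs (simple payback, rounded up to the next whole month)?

6 months

Current payment = 16,900 × 5%/12 / (1 − (1+0.0041667)^−180) = $133.64.
Refinanced payment = 12,600.15 × 0.0029167 / (1 − (1+0.0029167)^−180) = $90.08.
Monthly savings = $133.64 − $90.08 = $43.56.
Break-even = $250.00 / $43.56 = 5.74 → 6 months.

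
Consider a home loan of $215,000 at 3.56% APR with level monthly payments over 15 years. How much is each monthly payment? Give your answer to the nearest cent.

At 3.56% the monthly rate is 0.0029667, so the payment is 215,000 × 0.0029667 / (1 − 1.0029667^−180) = $1,543.34.

$1,543.34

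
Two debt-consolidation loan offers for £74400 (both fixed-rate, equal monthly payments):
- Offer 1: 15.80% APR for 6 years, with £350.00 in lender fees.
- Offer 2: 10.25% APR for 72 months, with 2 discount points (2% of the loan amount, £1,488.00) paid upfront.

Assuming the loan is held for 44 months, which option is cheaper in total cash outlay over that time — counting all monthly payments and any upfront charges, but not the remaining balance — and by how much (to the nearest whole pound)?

Offer 1: monthly rate = 15.8%/12 = 0.0131667; payment = 74,400 × 0.0131667 / (1 − (1+0.0131667)^−72) = £1,605.69.
Offer 2: monthly rate = 10.25%/12 = 0.0085417; payment = 74,400 × 0.0085417 / (1 − (1+0.0085417)^−72) = £1,387.72.
Over 44 months: Offer 1 costs 44 × £1,605.69 + £350.00 = £71,000.36; Offer 2 costs 44 × £1,387.72 + £1,488.00 = £62,547.68.
Offer 2 is cheaper by £71,000.36 − £62,547.68 = £8,452.68.

Offer 2 by £8,453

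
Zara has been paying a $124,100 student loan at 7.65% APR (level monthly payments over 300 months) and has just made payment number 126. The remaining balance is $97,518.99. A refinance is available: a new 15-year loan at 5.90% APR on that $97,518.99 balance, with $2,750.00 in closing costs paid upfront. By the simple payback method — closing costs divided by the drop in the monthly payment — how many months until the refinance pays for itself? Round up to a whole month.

25 months

Current payment = 124,100 × 7.65%/12 / (1 − (1+0.0063750)^−300) = $929.23.
Refinanced payment = 97,518.99 × 0.0049167 / (1 − (1+0.0049167)^−180) = $817.66.
Monthly savings = $929.23 − $817.66 = $111.57.
Break-even = $2,750.00 / $111.57 = 24.65 → 25 months.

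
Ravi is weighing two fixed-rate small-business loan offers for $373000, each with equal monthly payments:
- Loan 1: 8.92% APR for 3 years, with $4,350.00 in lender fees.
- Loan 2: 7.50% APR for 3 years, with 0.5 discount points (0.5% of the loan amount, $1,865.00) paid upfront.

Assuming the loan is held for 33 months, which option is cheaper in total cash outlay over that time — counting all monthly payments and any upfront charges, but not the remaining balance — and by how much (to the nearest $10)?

Loan 1: at 8.92% the monthly rate is 0.0074333, so the payment is 373,000 × 0.0074333 / (1 − 1.0074333^−36) = $11,847.42.
Loan 2: monthly rate = 7.5%/12 = 0.0062500; payment = 373,000 × 0.0062500 / (1 − (1+0.0062500)^−36) = $11,602.62.
Over 33 months: Loan 1 costs 33 × $11,847.42 + $4,350.00 = $395,314.86; Loan 2 costs 33 × $11,602.62 + $1,865.00 = $384,751.46.
Loan 2 is cheaper by $395,314.86 − $384,751.46 = $10,563.40.

Loan 2 by $10,560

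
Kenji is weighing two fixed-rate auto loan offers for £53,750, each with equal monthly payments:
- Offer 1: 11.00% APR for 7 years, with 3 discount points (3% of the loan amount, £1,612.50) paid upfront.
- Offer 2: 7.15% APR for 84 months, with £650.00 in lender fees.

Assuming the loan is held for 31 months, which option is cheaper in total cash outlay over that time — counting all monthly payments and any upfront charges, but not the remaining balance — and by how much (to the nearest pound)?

Offer 1: monthly rate = 11%/12 = 0.0091667; payment = 53,750 × 0.0091667 / (1 − (1+0.0091667)^−84) = £920.33.
Offer 2: monthly rate = 7.15%/12 = 0.0059583; payment = 53,750 × 0.0059583 / (1 − (1+0.0059583)^−84) = £815.18.
Over 31 months: Offer 1 costs 31 × £920.33 + £1,612.50 = £30,142.73; Offer 2 costs 31 × £815.18 + £650.00 = £25,920.58.
Offer 2 is cheaper by £30,142.73 − £25,920.58 = £4,222.15.

Offer 2 by £4,222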